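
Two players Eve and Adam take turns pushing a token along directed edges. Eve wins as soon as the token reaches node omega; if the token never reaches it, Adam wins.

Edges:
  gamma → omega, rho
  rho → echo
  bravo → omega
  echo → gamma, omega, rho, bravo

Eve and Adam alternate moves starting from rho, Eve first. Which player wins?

Track states (vertex, player-to-move).
A0 = {(omega,Eve), (omega,Adam)}
A1: add {(gamma,Eve), (bravo,Eve), (bravo,Adam), (echo,Eve)}.
A2: add {(rho,Adam)}.
A3 = A2; e.g. (gamma,Adam) stays out. (rho,Eve) never enters ⇒ Adam avoids the target.

Adam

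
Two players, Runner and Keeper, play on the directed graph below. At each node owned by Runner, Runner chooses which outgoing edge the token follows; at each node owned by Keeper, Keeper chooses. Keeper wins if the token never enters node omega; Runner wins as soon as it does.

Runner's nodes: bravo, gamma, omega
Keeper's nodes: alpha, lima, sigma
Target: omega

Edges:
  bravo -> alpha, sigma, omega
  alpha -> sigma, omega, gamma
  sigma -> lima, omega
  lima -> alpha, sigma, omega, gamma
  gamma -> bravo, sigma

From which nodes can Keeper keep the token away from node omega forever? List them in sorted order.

alpha, lima, sigma

A0 = {omega}
A1: add {bravo} — bravo (Runner) has bravo→omega.
A2: add {gamma} — gamma (Runner) has gamma→bravo.
A3 = A2; e.g. alpha (Keeper) can still go to sigma. Fixed point.
Runner's attractor = {bravo, gamma, omega}; Keeper avoids the target exactly from the complement.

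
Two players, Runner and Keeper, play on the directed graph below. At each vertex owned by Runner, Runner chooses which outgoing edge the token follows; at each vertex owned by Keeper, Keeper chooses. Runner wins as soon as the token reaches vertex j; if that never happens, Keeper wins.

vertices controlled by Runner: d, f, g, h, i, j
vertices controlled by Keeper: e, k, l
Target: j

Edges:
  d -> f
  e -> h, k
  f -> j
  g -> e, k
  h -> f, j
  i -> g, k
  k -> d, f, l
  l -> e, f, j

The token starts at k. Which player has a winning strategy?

Keeper

A0 = {j}
A1: add {f, h} — f (Runner) has f→j; h (Runner) has h→j.
A2: add {d} — d (Runner) has d→f.
A3 = A2; e.g. e (Keeper) can still go to k. Fixed point.
k never enters the attractor, so Keeper can avoid the target forever.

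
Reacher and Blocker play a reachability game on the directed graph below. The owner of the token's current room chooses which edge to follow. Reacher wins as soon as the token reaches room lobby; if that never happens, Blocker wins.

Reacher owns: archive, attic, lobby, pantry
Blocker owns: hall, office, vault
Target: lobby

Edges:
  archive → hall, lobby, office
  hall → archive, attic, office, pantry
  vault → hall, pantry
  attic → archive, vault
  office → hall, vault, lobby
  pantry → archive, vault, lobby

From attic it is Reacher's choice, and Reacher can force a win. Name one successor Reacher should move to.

archive

A0 = {lobby}
A1: add {archive, pantry} — archive (Reacher) has archive→lobby; pantry (Reacher) has pantry→lobby.
A2: add {attic} — attic (Reacher) has attic→archive.
A3 = A2; e.g. hall (Blocker) can still go to office. Fixed point.
From attic, successor archive is in the attractor (rank 1); the other successor vault is not.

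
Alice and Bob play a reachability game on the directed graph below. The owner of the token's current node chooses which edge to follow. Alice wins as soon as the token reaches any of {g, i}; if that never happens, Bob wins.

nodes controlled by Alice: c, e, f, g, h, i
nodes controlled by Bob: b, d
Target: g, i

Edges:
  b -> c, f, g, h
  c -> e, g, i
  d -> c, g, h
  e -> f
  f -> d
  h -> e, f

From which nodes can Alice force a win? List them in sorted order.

A0 = {g, i}
A1: add {c} — c (Alice) has c→g.
A2 = A1; e.g. b (Bob) can still go to f. Fixed point.
Alice's winning region = {c, g, i}.

c, g, i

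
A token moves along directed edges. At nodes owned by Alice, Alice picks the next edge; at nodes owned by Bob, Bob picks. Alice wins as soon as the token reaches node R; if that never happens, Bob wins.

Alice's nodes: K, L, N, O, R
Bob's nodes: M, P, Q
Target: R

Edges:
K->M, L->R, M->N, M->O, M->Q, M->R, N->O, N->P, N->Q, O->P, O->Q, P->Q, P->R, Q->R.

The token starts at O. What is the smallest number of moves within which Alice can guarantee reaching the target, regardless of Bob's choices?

A0 = {R}
A1: add {L, Q} — L (Alice) has L→R; Q (Bob): all of {R} already in.
A2: add {N, O, P} — N (Alice) has N→Q; O (Alice) has O→Q; P (Bob): all of {Q, R} already in.
O enters the attractor at level 2, so Alice can force the target in 2 moves from there.

2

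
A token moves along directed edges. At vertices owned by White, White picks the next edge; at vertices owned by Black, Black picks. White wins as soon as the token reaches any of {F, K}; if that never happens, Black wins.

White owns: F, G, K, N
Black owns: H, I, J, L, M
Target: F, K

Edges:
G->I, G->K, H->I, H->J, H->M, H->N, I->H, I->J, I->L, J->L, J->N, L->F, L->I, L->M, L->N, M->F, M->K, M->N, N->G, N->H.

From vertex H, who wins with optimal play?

A0 = {F, K}
A1: add {G} — G (White) has G→K.
A2: add {N} — N (White) has N→G.
A3: add {M} — M (Black): all of {F, K, N} already in.
A4 = A3; e.g. H (Black) can still go to I. Fixed point.
H never enters the attractor, so Black can avoid the target forever.

Black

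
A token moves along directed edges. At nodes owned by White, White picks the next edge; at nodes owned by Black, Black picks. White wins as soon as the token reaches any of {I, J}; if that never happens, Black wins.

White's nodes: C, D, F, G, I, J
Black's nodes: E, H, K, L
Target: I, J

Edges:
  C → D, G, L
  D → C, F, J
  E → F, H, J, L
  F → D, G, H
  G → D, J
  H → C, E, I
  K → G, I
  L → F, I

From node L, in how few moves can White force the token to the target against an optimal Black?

A0 = {I, J}
A1: add {D, G} — D (White) has D→J; G (White) has G→J.
A2: add {C, F, K} — C (White) has C→D; F (White) has F→D; K (Black): all of {G, I} already in.
A3: add {L} — L (Black): all of {F, I} already in.
A4 = A3; e.g. E (Black) can still go to H. Fixed point.
L enters the attractor at level 3, so White can force the target in 3 moves from there.

3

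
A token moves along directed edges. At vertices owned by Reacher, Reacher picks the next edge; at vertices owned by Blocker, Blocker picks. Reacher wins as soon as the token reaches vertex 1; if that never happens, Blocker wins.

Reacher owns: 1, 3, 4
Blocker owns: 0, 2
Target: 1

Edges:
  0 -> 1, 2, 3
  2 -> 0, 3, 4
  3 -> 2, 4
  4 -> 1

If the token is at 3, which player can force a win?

A0 = {1}
A1: add {4} — 4 (Reacher) has 4→1.
A2: add {3} — 3 (Reacher) has 3→4.
A3 = A2; e.g. 0 (Blocker) can still go to 2. Fixed point.
3 ∈ A2, so Reacher can force the target.

Reacher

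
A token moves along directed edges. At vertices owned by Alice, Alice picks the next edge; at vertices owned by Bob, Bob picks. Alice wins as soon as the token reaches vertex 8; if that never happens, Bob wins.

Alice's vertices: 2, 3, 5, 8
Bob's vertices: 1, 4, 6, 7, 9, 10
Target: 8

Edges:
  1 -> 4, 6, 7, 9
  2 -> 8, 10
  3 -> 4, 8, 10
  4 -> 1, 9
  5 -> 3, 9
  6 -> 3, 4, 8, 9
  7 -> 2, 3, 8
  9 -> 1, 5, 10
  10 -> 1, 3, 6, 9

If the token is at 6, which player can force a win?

Bob

A0 = {8}
A1: add {2, 3} — 2 (Alice) has 2→8; 3 (Alice) has 3→8.
A2: add {5, 7} — 5 (Alice) has 5→3; 7 (Bob): all of {2, 3, 8} already in.
A3 = A2; e.g. 1 (Bob) can still go to 4. Fixed point.
6 never enters the attractor, so Bob can avoid the target forever.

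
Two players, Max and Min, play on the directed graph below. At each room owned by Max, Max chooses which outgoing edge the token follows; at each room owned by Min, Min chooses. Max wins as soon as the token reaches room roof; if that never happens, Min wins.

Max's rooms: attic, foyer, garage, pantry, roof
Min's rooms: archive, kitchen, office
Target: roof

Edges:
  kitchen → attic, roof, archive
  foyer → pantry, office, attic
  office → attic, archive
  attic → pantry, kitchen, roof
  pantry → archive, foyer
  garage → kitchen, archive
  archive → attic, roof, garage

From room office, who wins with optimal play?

Min

A0 = {roof}
A1: add {attic} — attic (Max) has attic→roof.
A2: add {foyer} — foyer (Max) has foyer→attic.
A3: add {pantry} — pantry (Max) has pantry→foyer.
A4 = A3; e.g. office (Min) can still go to archive. Fixed point.
office never enters the attractor, so Min can avoid the target forever.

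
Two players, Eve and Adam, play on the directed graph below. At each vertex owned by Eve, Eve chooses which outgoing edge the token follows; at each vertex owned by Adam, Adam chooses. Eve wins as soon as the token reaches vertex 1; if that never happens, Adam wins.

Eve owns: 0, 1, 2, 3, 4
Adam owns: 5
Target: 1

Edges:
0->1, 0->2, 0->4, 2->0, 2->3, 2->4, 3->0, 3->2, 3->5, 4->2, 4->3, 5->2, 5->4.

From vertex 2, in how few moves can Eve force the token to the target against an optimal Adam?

A0 = {1}
A1: add {0} — 0 (Eve) has 0→1.
A2: add {2, 3} — 2 (Eve) has 2→0; 3 (Eve) has 3→0.
2 enters the attractor at level 2, so Eve can force the target in 2 moves from there.

2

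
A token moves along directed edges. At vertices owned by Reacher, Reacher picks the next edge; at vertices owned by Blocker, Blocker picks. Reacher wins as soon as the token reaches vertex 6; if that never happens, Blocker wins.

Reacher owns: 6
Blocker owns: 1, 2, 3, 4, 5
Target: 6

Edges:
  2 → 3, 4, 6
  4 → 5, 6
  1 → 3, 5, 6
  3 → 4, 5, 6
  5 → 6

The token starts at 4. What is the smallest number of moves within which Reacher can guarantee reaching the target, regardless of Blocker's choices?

2

A0 = {6}
A1: add {5} — 5 (Blocker): all of {6} already in.
A2: add {4} — 4 (Blocker): all of {5, 6} already in.
4 enters the attractor at level 2, so Reacher can force the target in 2 moves from there.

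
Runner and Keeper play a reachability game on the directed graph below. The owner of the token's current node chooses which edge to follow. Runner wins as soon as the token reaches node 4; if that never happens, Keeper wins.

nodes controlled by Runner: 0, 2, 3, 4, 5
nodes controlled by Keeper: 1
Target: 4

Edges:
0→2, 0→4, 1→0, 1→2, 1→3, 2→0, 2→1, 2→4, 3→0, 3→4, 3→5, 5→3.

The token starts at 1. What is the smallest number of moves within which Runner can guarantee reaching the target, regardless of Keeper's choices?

2

A0 = {4}
A1: add {0, 2, 3} — 0 (Runner) has 0→4; 2 (Runner) has 2→4; 3 (Runner) has 3→4.
A2: add {1, 5} — 1 (Keeper): all of {0, 2, 3} already in; 5 (Runner) has 5→3.
A2 = all vertices. Fixed point.
1 enters the attractor at level 2, so Runner can force the target in 2 moves from there.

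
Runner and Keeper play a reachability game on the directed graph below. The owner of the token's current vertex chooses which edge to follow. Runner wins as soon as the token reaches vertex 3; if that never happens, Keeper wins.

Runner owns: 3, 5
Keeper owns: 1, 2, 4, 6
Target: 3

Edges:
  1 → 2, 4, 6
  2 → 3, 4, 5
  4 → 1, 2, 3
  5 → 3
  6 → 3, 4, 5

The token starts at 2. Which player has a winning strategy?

A0 = {3}
A1: add {5} — 5 (Runner) has 5→3.
A2 = A1; e.g. 1 (Keeper) can still go to 2. Fixed point.
2 never enters the attractor, so Keeper can avoid the target forever.

Keeper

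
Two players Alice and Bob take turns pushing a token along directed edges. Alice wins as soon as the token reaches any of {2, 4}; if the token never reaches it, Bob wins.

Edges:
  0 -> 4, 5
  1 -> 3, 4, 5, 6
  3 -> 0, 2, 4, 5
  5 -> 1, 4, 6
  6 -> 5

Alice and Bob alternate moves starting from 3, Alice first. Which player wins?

Track states (vertex, player-to-move).
A0 = {(2,Alice), (2,Bob), (4,Alice), (4,Bob)}
A1: add {(0,Alice), (1,Alice), (3,Alice), (5,Alice)}.
(3,Alice) ∈ A1 ⇒ Alice forces the target.

Alice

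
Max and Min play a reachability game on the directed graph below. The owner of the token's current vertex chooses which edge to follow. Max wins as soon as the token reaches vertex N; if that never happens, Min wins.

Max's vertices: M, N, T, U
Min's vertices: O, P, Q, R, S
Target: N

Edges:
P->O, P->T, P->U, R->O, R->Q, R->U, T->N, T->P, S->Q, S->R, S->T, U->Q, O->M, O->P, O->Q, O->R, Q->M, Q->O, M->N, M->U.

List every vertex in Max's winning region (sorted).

M, N, T

A0 = {N}
A1: add {M, T} — M (Max) has M→N; T (Max) has T→N.
A2 = A1; e.g. O (Min) can still go to P. Fixed point.
Max's winning region = {M, N, T}.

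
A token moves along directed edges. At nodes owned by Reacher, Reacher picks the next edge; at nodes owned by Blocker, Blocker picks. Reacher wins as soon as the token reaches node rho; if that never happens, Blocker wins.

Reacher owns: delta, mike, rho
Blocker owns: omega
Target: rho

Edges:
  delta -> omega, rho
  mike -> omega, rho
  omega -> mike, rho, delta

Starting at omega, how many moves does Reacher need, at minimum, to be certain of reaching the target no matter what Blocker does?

2

A0 = {rho}
A1: add {delta, mike} — mike (Reacher) has mike→rho; delta (Reacher) has delta→rho.
A2: add {omega} — omega (Blocker): all of {mike, rho, delta} already in.
A2 = all vertices. Fixed point.
omega enters the attractor at level 2, so Reacher can force the target in 2 moves from there.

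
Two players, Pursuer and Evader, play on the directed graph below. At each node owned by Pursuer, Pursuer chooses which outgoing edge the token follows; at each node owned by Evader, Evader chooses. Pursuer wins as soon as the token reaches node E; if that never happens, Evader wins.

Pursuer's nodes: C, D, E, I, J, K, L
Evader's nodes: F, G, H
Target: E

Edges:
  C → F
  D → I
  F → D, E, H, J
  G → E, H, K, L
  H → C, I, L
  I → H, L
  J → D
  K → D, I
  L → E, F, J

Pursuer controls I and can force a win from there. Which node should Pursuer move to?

A0 = {E}
A1: add {L} — L (Pursuer) has L→E.
A2: add {I} — I (Pursuer) has I→L.
A3: add {D, K} — D (Pursuer) has D→I; K (Pursuer) has K→I.
A4: add {J} — J (Pursuer) has J→D.
A5 = A4; e.g. C (Pursuer) has no edge into A4. Fixed point.
From I, successor L is in the attractor (rank 1); the other successor H is not.

L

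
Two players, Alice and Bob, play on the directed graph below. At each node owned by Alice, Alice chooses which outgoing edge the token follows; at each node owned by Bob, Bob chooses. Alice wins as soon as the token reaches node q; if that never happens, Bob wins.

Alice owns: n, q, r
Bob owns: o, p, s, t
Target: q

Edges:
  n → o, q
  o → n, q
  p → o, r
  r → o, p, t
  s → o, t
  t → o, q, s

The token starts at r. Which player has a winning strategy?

A0 = {q}
A1: add {n} — n (Alice) has n→q.
A2: add {o} — o (Bob): all of {n, q} already in.
A3: add {r} — r (Alice) has r→o.
r ∈ A3, so Alice can force the target.

Alice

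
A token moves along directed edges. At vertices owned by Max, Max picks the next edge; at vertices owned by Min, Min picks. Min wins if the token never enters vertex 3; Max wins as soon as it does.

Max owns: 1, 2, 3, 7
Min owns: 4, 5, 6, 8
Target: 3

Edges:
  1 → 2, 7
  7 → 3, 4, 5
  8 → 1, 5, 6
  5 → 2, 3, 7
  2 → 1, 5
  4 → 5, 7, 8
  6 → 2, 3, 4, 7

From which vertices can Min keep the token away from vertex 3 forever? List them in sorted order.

4, 6, 8

A0 = {3}
A1: add {7} — 7 (Max) has 7→3.
A2: add {1} — 1 (Max) has 1→7.
A3: add {2} — 2 (Max) has 2→1.
A4: add {5} — 5 (Min): all of {2, 3, 7} already in.
A5 = A4; e.g. 4 (Min) can still go to 8. Fixed point.
Max's attractor = {1, 2, 3, 5, 7}; Min avoids the target exactly from the complement.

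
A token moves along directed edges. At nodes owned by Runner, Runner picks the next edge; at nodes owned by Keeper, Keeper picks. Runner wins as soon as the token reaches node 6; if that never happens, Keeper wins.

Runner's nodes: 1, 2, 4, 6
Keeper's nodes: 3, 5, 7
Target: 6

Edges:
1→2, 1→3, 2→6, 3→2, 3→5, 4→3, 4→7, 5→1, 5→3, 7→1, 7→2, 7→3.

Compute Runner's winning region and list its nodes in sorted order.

1, 2, 6

A0 = {6}
A1: add {2} — 2 (Runner) has 2→6.
A2: add {1} — 1 (Runner) has 1→2.
A3 = A2; e.g. 3 (Keeper) can still go to 5. Fixed point.
Runner's winning region = {1, 2, 6}.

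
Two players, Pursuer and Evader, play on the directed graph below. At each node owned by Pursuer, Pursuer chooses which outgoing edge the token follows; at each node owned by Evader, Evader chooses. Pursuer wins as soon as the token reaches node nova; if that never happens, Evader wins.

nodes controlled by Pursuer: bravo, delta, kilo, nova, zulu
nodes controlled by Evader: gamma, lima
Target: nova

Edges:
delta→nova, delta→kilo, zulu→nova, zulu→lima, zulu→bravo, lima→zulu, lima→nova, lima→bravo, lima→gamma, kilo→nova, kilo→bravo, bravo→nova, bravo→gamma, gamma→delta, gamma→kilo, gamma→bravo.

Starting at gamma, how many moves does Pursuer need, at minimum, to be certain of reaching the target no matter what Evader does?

2

A0 = {nova}
A1: add {bravo, delta, kilo, zulu} — delta (Pursuer) has delta→nova; zulu (Pursuer) has zulu→nova; kilo (Pursuer) has kilo→nova; bravo (Pursuer) has bravo→nova.
A2: add {gamma} — gamma (Evader): all of {delta, kilo, bravo} already in.
gamma enters the attractor at level 2, so Pursuer can force the target in 2 moves from there.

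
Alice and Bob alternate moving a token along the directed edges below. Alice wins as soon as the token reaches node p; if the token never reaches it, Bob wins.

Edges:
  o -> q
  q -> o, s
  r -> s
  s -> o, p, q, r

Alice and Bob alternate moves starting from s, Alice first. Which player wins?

Alice

Track states (vertex, player-to-move).
A0 = {(p,Alice), (p,Bob)}
A1: add {(s,Alice)}.
(s,Alice) ∈ A1 ⇒ Alice forces the target.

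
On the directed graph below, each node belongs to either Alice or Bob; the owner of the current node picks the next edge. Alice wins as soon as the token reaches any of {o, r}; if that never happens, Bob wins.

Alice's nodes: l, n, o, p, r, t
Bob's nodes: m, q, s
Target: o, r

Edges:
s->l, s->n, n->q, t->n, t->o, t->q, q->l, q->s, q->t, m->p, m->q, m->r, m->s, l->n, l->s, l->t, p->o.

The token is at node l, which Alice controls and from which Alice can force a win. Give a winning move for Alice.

A0 = {o, r}
A1: add {p, t} — p (Alice) has p→o; t (Alice) has t→o.
A2: add {l} — l (Alice) has l→t.
A3 = A2; e.g. m (Bob) can still go to q. Fixed point.
From l, successor t is in the attractor (rank 1); the other successors n, s are not.

t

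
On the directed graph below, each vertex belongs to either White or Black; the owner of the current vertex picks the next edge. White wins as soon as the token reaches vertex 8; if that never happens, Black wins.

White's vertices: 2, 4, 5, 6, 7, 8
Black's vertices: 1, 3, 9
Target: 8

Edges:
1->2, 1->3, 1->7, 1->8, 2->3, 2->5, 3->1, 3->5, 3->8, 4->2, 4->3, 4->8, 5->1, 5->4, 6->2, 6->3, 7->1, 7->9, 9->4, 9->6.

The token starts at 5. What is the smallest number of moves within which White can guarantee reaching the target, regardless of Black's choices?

2

A0 = {8}
A1: add {4} — 4 (White) has 4→8.
A2: add {5} — 5 (White) has 5→4.
5 enters the attractor at level 2, so White can force the target in 2 moves from there.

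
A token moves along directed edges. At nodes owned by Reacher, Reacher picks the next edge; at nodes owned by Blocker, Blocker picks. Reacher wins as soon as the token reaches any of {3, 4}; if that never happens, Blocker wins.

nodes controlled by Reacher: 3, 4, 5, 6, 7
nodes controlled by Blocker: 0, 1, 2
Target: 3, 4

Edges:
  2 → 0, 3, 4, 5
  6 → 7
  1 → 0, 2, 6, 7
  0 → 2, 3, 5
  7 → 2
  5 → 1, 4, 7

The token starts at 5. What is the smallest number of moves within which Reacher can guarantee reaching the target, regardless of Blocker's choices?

1

A0 = {3, 4}
A1: add {5} — 5 (Reacher) has 5→4.
A2 = A1; e.g. 0 (Blocker) can still go to 2. Fixed point.
5 enters the attractor at level 1, so Reacher can force the target in 1 move from there.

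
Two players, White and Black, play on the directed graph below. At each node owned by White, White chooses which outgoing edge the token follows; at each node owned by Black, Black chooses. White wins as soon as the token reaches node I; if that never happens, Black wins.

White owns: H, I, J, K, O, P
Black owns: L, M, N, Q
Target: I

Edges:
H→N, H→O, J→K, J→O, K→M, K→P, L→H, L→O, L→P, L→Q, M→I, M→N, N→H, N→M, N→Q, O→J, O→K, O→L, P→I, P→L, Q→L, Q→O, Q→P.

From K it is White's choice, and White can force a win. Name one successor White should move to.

P

A0 = {I}
A1: add {P} — P (White) has P→I.
A2: add {K} — K (White) has K→P.
A3: add {J, O} — J (White) has J→K; O (White) has O→K.
A4: add {H} — H (White) has H→O.
A5 = A4; e.g. L (Black) can still go to Q. Fixed point.
From K, successor P is in the attractor (rank 1); the other successor M is not.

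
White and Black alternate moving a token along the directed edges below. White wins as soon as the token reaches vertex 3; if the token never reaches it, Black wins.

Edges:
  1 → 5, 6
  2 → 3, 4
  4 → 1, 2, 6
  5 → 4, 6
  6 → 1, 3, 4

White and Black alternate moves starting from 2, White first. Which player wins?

Track states (vertex, player-to-move).
A0 = {(3,White), (3,Black)}
A1: add {(2,White), (6,White)}.
(2,White) ∈ A1 ⇒ White forces the target.

White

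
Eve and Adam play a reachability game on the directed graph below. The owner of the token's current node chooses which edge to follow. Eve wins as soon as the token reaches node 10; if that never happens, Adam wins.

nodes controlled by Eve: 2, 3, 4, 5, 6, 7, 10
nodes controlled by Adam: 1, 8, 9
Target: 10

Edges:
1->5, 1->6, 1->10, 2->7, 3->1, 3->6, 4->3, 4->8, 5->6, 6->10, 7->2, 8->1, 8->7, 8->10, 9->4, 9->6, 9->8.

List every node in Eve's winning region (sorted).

1, 3, 4, 5, 6, 10

A0 = {10}
A1: add {6} — 6 (Eve) has 6→10.
A2: add {3, 5} — 3 (Eve) has 3→6; 5 (Eve) has 5→6.
A3: add {1, 4} — 1 (Adam): all of {5, 6, 10} already in; 4 (Eve) has 4→3.
A4 = A3; e.g. 2 (Eve) has no edge into A3. Fixed point.
Eve's winning region = {1, 3, 4, 5, 6, 10}.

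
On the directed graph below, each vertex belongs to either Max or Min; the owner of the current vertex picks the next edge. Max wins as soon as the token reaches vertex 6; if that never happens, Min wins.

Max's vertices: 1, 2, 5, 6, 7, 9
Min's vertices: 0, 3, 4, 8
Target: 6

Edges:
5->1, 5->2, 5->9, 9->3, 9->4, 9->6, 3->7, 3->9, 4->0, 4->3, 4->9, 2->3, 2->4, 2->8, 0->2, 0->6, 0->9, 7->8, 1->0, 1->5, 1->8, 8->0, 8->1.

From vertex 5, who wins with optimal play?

A0 = {6}
A1: add {9} — 9 (Max) has 9→6.
A2: add {5} — 5 (Max) has 5→9.
5 ∈ A2, so Max can force the target.

Max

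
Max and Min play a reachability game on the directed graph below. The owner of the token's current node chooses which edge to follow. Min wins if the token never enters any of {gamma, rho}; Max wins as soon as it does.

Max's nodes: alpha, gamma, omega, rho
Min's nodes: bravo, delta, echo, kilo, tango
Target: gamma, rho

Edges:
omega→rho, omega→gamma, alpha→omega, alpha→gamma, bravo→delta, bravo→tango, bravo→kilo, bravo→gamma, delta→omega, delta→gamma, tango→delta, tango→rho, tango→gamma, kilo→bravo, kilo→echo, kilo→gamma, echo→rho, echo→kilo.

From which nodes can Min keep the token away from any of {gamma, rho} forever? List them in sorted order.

A0 = {gamma, rho}
A1: add {alpha, omega} — omega (Max) has omega→rho; alpha (Max) has alpha→gamma.
A2: add {delta} — delta (Min): all of {omega, gamma} already in.
A3: add {tango} — tango (Min): all of {delta, rho, gamma} already in.
A4 = A3; e.g. bravo (Min) can still go to kilo. Fixed point.
Max's attractor = {alpha, delta, gamma, omega, rho, tango}; Min avoids the target exactly from the complement.

bravo, echo, kilo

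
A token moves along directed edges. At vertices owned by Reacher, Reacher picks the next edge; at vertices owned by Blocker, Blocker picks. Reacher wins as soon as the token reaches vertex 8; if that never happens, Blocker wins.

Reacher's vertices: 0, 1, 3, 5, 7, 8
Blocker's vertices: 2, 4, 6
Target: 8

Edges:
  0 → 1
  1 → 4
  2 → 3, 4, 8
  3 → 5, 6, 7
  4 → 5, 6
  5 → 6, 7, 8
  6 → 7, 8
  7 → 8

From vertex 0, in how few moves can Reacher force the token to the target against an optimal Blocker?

5

A0 = {8}
A1: add {5, 7} — 5 (Reacher) has 5→8; 7 (Reacher) has 7→8.
A2: add {3, 6} — 3 (Reacher) has 3→5; 6 (Blocker): all of {7, 8} already in.
A3: add {4} — 4 (Blocker): all of {5, 6} already in.
A4: add {1, 2} — 1 (Reacher) has 1→4; 2 (Blocker): all of {3, 4, 8} already in.
A5: add {0} — 0 (Reacher) has 0→1.
A5 = all vertices. Fixed point.
0 enters the attractor at level 5, so Reacher can force the target in 5 moves from there.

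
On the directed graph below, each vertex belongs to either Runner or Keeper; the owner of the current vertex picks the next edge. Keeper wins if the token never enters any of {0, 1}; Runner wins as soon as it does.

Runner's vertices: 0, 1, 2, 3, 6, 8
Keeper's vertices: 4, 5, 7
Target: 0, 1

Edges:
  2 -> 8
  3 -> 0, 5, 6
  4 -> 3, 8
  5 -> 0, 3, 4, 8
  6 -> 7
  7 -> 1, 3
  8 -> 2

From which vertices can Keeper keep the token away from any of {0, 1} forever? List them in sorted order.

2, 4, 5, 8

A0 = {0, 1}
A1: add {3} — 3 (Runner) has 3→0.
A2: add {7} — 7 (Keeper): all of {1, 3} already in.
A3: add {6} — 6 (Runner) has 6→7.
A4 = A3; e.g. 2 (Runner) has no edge into A3. Fixed point.
Runner's attractor = {0, 1, 3, 6, 7}; Keeper avoids the target exactly from the complement.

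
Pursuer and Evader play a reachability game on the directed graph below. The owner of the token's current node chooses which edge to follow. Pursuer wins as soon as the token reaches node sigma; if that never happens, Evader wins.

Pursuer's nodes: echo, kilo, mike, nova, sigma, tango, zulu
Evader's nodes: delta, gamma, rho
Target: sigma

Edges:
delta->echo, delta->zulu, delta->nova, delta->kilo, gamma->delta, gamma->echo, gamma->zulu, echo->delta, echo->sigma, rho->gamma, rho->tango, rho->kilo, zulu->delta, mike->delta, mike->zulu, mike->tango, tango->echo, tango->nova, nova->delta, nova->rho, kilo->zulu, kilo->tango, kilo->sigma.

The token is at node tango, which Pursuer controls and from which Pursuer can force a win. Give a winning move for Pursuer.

A0 = {sigma}
A1: add {echo, kilo} — echo (Pursuer) has echo→sigma; kilo (Pursuer) has kilo→sigma.
A2: add {tango} — tango (Pursuer) has tango→echo.
A3: add {mike} — mike (Pursuer) has mike→tango.
A4 = A3; e.g. delta (Evader) can still go to zulu. Fixed point.
From tango, successor echo is in the attractor (rank 1); the other successor nova is not.

echo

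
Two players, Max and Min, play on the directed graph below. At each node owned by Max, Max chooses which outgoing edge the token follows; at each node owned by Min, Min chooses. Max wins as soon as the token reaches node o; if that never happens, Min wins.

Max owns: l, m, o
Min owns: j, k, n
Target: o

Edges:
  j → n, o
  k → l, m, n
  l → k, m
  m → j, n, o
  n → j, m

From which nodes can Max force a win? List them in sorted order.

l, m, o

A0 = {o}
A1: add {m} — m (Max) has m→o.
A2: add {l} — l (Max) has l→m.
A3 = A2; e.g. j (Min) can still go to n. Fixed point.
Max's winning region = {l, m, o}.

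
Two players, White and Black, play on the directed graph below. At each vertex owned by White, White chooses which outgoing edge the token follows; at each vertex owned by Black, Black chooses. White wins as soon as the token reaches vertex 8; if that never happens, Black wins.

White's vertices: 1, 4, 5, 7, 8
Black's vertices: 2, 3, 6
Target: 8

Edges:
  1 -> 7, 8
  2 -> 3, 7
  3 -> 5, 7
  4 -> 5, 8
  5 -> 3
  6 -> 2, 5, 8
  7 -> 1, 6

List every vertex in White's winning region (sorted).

A0 = {8}
A1: add {1, 4} — 1 (White) has 1→8; 4 (White) has 4→8.
A2: add {7} — 7 (White) has 7→1.
A3 = A2; e.g. 2 (Black) can still go to 3. Fixed point.
White's winning region = {1, 4, 7, 8}.

1, 4, 7, 8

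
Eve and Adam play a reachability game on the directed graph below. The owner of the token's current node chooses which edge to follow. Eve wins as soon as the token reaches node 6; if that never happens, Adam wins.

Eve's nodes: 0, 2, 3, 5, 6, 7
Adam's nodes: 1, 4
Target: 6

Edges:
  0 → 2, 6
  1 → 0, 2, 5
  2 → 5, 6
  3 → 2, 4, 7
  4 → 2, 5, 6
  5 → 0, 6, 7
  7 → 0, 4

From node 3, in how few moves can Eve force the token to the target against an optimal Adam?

2

A0 = {6}
A1: add {0, 2, 5} — 0 (Eve) has 0→6; 2 (Eve) has 2→6; 5 (Eve) has 5→6.
A2: add {1, 3, 4, 7} — 1 (Adam): all of {0, 2, 5} already in; 3 (Eve) has 3→2; 4 (Adam): all of {2, 5, 6} already in; 7 (Eve) has 7→0.
A2 = all vertices. Fixed point.
3 enters the attractor at level 2, so Eve can force the target in 2 moves from there.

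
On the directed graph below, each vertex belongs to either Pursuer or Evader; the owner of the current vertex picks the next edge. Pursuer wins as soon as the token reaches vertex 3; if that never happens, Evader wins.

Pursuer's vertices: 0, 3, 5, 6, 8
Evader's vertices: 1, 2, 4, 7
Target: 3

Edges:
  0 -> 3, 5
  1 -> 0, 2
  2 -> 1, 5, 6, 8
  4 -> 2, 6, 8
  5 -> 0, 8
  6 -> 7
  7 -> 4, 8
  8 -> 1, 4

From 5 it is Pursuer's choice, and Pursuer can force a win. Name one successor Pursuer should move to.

0

A0 = {3}
A1: add {0} — 0 (Pursuer) has 0→3.
A2: add {5} — 5 (Pursuer) has 5→0.
A3 = A2; e.g. 1 (Evader) can still go to 2. Fixed point.
From 5, successor 0 is in the attractor (rank 1); the other successor 8 is not.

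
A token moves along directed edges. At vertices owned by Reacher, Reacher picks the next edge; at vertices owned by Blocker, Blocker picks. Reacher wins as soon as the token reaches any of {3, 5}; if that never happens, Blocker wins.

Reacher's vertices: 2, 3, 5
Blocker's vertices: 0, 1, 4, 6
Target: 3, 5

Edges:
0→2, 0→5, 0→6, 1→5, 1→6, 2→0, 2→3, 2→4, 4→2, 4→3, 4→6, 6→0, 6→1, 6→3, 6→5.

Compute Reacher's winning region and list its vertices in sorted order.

A0 = {3, 5}
A1: add {2} — 2 (Reacher) has 2→3.
A2 = A1; e.g. 0 (Blocker) can still go to 6. Fixed point.
Reacher's winning region = {2, 3, 5}.

2, 3, 5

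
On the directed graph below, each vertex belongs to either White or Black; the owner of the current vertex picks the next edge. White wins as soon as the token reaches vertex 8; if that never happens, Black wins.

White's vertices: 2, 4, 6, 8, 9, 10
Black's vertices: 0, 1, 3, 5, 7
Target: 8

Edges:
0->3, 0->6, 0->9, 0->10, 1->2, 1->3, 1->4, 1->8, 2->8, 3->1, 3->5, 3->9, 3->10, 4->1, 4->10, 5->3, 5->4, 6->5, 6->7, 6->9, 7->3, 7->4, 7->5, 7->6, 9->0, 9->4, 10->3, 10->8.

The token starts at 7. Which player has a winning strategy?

A0 = {8}
A1: add {2, 10} — 2 (White) has 2→8; 10 (White) has 10→8.
A2: add {4} — 4 (White) has 4→10.
A3: add {9} — 9 (White) has 9→4.
A4: add {6} — 6 (White) has 6→9.
A5 = A4; e.g. 0 (Black) can still go to 3. Fixed point.
7 never enters the attractor, so Black can avoid the target forever.

Black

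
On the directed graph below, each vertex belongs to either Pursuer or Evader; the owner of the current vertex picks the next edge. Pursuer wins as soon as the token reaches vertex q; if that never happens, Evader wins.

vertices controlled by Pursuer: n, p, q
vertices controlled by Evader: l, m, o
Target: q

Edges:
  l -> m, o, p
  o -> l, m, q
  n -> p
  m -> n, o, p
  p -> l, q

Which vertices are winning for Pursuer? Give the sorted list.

n, p, q

A0 = {q}
A1: add {p} — p (Pursuer) has p→q.
A2: add {n} — n (Pursuer) has n→p.
A3 = A2; e.g. l (Evader) can still go to m. Fixed point.
Pursuer's winning region = {n, p, q}.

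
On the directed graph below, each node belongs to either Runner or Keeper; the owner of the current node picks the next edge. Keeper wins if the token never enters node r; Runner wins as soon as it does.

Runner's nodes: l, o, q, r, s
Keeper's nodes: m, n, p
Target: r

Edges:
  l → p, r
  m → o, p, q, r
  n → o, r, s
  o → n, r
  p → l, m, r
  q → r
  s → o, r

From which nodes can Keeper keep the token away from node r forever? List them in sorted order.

m, p

A0 = {r}
A1: add {l, o, q, s} — l (Runner) has l→r; o (Runner) has o→r; q (Runner) has q→r; s (Runner) has s→r.
A2: add {n} — n (Keeper): all of {o, r, s} already in.
A3 = A2; e.g. m (Keeper) can still go to p. Fixed point.
Runner's attractor = {l, n, o, q, r, s}; Keeper avoids the target exactly from the complement.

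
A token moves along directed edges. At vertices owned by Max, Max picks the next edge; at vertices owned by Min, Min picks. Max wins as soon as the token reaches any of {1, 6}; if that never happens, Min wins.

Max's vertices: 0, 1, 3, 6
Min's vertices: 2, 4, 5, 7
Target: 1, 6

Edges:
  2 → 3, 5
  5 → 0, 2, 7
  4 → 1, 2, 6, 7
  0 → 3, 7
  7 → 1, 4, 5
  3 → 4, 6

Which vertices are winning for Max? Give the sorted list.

0, 1, 3, 6

A0 = {1, 6}
A1: add {3} — 3 (Max) has 3→6.
A2: add {0} — 0 (Max) has 0→3.
A3 = A2; e.g. 2 (Min) can still go to 5. Fixed point.
Max's winning region = {0, 1, 3, 6}.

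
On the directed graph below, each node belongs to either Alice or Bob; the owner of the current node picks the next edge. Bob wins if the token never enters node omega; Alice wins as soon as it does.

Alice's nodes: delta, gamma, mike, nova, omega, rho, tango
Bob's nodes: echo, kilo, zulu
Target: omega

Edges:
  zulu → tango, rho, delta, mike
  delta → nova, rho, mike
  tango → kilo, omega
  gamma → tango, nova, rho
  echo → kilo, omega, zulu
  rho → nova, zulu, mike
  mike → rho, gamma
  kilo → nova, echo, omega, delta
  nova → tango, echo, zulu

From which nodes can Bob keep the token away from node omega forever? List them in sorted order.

echo, kilo

A0 = {omega}
A1: add {tango} — tango (Alice) has tango→omega.
A2: add {gamma, nova} — nova (Alice) has nova→tango; gamma (Alice) has gamma→tango.
A3: add {delta, mike, rho} — rho (Alice) has rho→nova; delta (Alice) has delta→nova; mike (Alice) has mike→gamma.
A4: add {zulu} — zulu (Bob): all of {tango, rho, delta, mike} already in.
A5 = A4; e.g. echo (Bob) can still go to kilo. Fixed point.
Alice's attractor = {delta, gamma, mike, nova, omega, rho, tango, zulu}; Bob avoids the target exactly from the complement.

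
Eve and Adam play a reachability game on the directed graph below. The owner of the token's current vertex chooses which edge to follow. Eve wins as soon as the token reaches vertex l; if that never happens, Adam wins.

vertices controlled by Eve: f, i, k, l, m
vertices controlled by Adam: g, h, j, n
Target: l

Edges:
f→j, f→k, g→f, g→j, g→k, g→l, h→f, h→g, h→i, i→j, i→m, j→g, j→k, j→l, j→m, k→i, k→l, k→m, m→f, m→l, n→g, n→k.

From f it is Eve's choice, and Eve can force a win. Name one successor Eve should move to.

k

A0 = {l}
A1: add {k, m} — k (Eve) has k→l; m (Eve) has m→l.
A2: add {f, i} — f (Eve) has f→k; i (Eve) has i→m.
A3 = A2; e.g. g (Adam) can still go to j. Fixed point.
From f, successor k is in the attractor (rank 1); the other successor j is not.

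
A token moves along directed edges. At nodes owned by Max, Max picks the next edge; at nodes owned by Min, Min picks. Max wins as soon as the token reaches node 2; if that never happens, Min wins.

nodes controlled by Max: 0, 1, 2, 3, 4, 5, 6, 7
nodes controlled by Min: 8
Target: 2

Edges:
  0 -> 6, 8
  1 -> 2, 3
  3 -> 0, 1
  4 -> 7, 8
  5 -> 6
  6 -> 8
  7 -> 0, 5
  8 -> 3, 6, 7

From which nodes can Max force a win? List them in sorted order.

1, 2, 3

A0 = {2}
A1: add {1} — 1 (Max) has 1→2.
A2: add {3} — 3 (Max) has 3→1.
A3 = A2; e.g. 0 (Max) has no edge into A2. Fixed point.
Max's winning region = {1, 2, 3}.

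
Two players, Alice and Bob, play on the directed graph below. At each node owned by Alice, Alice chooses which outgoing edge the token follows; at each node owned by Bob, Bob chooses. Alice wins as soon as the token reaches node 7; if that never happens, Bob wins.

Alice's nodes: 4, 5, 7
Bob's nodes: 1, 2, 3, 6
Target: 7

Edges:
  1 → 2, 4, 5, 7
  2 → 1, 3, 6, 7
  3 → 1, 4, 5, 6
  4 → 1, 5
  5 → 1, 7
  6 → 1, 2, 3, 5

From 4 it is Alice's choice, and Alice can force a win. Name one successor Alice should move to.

5

A0 = {7}
A1: add {5} — 5 (Alice) has 5→7.
A2: add {4} — 4 (Alice) has 4→5.
A3 = A2; e.g. 1 (Bob) can still go to 2. Fixed point.
From 4, successor 5 is in the attractor (rank 1); the other successor 1 is not.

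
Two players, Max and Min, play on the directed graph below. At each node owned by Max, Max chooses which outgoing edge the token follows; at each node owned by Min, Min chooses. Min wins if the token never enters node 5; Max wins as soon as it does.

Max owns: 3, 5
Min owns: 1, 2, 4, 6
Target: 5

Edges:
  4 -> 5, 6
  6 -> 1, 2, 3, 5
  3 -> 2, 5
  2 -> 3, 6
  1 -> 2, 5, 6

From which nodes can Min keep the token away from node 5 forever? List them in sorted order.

1, 2, 4, 6

A0 = {5}
A1: add {3} — 3 (Max) has 3→5.
A2 = A1; e.g. 1 (Min) can still go to 2. Fixed point.
Max's attractor = {3, 5}; Min avoids the target exactly from the complement.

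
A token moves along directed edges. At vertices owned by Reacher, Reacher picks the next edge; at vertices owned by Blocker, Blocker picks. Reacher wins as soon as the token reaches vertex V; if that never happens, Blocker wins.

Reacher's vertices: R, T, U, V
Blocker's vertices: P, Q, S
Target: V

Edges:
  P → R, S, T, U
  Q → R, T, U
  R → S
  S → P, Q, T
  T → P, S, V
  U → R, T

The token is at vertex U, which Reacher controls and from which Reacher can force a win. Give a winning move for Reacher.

A0 = {V}
A1: add {T} — T (Reacher) has T→V.
A2: add {U} — U (Reacher) has U→T.
A3 = A2; e.g. P (Blocker) can still go to R. Fixed point.
From U, successor T is in the attractor (rank 1); the other successor R is not.

T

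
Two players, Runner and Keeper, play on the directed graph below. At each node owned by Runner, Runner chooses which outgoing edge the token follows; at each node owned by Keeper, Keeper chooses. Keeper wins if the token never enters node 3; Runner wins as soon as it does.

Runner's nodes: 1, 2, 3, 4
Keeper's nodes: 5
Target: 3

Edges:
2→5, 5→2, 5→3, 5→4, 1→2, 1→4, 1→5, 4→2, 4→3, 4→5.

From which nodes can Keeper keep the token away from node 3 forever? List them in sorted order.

A0 = {3}
A1: add {4} — 4 (Runner) has 4→3.
A2: add {1} — 1 (Runner) has 1→4.
A3 = A2; e.g. 2 (Runner) has no edge into A2. Fixed point.
Runner's attractor = {1, 3, 4}; Keeper avoids the target exactly from the complement.

2, 5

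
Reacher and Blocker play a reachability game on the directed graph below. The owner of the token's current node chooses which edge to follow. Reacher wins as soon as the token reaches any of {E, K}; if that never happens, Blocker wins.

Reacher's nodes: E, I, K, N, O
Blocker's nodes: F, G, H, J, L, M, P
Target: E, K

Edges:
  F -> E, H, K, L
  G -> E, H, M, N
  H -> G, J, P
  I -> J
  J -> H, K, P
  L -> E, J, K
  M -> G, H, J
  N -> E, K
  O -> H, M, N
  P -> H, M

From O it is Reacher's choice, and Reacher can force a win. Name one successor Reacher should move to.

N

A0 = {E, K}
A1: add {N} — N (Reacher) has N→E.
A2: add {O} — O (Reacher) has O→N.
A3 = A2; e.g. F (Blocker) can still go to H. Fixed point.
From O, successor N is in the attractor (rank 1); the other successors H, M are not.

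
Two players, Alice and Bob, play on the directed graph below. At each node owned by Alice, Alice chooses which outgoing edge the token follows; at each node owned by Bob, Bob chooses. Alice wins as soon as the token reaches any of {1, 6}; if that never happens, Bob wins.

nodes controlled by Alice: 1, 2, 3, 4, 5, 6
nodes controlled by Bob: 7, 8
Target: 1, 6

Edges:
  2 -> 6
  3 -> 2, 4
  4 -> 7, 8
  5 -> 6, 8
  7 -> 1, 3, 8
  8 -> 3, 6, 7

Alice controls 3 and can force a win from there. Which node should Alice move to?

A0 = {1, 6}
A1: add {2, 5} — 2 (Alice) has 2→6; 5 (Alice) has 5→6.
A2: add {3} — 3 (Alice) has 3→2.
A3 = A2; e.g. 4 (Alice) has no edge into A2. Fixed point.
From 3, successor 2 is in the attractor (rank 1); the other successor 4 is not.

2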